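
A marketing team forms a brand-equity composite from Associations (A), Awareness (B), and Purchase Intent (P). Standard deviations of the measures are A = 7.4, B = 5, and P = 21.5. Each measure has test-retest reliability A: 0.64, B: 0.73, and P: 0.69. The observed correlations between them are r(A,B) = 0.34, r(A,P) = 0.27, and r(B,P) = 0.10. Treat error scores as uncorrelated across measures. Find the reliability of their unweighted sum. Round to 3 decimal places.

0.748

Var(A+B+P) = 7.4² + 5² + 21.5² + 2·[7.4·5·0.34 + 7.4·21.5·0.27 + 5·21.5·0.10] = 542.01 + 132.574 = 674.584.
Under uncorrelated errors the observed covariances equal the true-score covariances, so only the own-variance terms attenuate.
True-score variance = [7.4²·0.64 + 5²·0.73 + 21.5²·0.69] + 132.574 = 372.249 + 132.574 = 504.823.
Reliability = 504.823 / 674.584 = 0.748.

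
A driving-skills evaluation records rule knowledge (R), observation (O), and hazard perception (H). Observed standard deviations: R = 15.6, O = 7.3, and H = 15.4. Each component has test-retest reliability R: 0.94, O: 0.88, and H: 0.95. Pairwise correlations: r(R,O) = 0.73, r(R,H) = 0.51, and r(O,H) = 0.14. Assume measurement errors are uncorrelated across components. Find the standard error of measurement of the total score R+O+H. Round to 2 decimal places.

Var(total) = 533.81 + 442.787 = 976.597.
True-score variance = 500.956 + 442.787 = 943.743, so reliability = 0.9664.
Error variance = 976.597 − 943.743 = 32.8544; SEM = √32.8544 = 5.73.

5.73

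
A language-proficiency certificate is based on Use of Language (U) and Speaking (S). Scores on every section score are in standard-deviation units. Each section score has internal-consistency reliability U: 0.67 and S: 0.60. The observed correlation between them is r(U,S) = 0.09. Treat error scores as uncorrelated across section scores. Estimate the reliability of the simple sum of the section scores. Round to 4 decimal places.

Var(U+S) = 2 + 2·[0.09] = 2 + 0.18 = 2.18.
Under uncorrelated errors the observed covariances equal the true-score covariances, so only the own-variance terms attenuate.
True-score variance = [0.67 + 0.60] + 0.18 = 1.27 + 0.18 = 1.45.
Reliability = 1.45 / 2.18 = 0.6651.

0.6651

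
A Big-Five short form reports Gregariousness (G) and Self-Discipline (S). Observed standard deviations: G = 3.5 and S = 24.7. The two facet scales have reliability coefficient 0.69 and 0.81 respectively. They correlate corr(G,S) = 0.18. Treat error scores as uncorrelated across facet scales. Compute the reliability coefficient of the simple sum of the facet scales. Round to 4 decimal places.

Var(G+S) = 3.5² + 24.7² + 2·[3.5·24.7·0.18] = 622.34 + 31.122 = 653.462.
Because errors are independent across components, Cov(Tᵢ,Tⱼ) = Cov(Xᵢ,Xⱼ); the off-diagonal part of the true-score variance is the same as above.
True-score variance = [3.5²·0.69 + 24.7²·0.81] + 31.122 = 502.625 + 31.122 = 533.747.
Reliability = 533.747 / 653.462 = 0.8168.

0.8168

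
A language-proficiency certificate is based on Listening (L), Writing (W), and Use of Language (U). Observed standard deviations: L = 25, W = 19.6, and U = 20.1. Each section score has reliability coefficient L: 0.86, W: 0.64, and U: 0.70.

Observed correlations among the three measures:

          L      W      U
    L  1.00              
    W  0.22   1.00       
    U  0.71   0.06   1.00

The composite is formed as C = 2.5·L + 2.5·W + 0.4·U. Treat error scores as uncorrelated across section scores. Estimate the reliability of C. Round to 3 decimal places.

0.831

Var(C) = 2.5²·25² + 2.5²·19.6² + 0.4²·20.1² + 2·[6.25·25·19.6·0.22 + 25·20.1·0.71 + 19.6·20.1·0.06] = 6371.89 + 2108.33 = 8480.22.
Under uncorrelated errors the observed covariances equal the true-score covariances, so only the own-variance terms attenuate.
True-score variance = [2.5²·25²·0.86 + 2.5²·19.6²·0.64 + 0.4²·20.1²·0.70] + 2108.33 = 4941.26 + 2108.33 = 7049.59.
Reliability = 7049.59 / 8480.22 = 0.831.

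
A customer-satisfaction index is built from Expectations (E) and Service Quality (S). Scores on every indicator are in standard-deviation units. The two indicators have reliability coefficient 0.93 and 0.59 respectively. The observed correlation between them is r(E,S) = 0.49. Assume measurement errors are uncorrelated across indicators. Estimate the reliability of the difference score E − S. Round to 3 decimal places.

Var(E−S) = 1 + 1 − 2·0.49 = 2 − 0.98 = 1.02.
Because errors are independent across components, Cov(Tᵢ,Tⱼ) = Cov(Xᵢ,Xⱼ); the off-diagonal part of the true-score variance is the same as above.
True-score variance = [0.93 + 0.59] − 0.98 = 1.52 − 0.98 = 0.54.
Reliability = 0.54 / 1.02 = 0.529.

0.529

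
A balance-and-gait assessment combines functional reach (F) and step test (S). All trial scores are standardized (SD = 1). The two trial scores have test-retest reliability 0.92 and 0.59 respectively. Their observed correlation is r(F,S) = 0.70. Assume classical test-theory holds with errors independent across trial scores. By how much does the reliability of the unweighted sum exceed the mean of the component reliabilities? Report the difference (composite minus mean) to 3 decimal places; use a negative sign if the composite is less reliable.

0.101

Var(sum) = 2 + 1.4 = 3.4; true-score variance = 1.51 + 1.4 = 2.91; composite reliability = 0.8559.
Mean component reliability = 0.7550.
Difference = 0.8559 − 0.7550 = 0.101.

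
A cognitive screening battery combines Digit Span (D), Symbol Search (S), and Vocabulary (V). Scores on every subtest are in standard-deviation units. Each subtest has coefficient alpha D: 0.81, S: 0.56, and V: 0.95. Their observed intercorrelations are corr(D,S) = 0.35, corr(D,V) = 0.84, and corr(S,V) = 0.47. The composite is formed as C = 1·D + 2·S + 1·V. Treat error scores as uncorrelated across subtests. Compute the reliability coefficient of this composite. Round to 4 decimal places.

0.8175

Var(C) = 1 + 2² + 1 + 2·[2·0.35 + 0.84 + 2·0.47] = 6 + 4.96 = 10.96.
Because errors are independent across components, Cov(Tᵢ,Tⱼ) = Cov(Xᵢ,Xⱼ); the off-diagonal part of the true-score variance is the same as above.
True-score variance = [0.81 + 2²·0.56 + 0.95] + 4.96 = 4 + 4.96 = 8.96.
Reliability = 8.96 / 10.96 = 0.8175.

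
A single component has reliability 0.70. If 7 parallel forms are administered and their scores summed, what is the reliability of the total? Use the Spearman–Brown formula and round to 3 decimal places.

ρ_k = kρ / (1 + (k−1)ρ) = 7·0.70 / (1 + 6·0.70) = 4.900 / 5.200 = 0.942.

0.942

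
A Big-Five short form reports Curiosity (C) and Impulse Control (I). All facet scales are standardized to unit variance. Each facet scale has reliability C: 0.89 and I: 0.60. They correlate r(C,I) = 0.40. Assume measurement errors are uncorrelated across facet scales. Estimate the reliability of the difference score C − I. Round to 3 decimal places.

0.575

Var(C−I) = 1 + 1 − 2·0.40 = 2 − 0.8 = 1.2.
Because errors are independent across components, Cov(Tᵢ,Tⱼ) = Cov(Xᵢ,Xⱼ); the off-diagonal part of the true-score variance is the same as above.
True-score variance = [0.89 + 0.60] − 0.8 = 1.49 − 0.8 = 0.69.
Reliability = 0.69 / 1.2 = 0.575.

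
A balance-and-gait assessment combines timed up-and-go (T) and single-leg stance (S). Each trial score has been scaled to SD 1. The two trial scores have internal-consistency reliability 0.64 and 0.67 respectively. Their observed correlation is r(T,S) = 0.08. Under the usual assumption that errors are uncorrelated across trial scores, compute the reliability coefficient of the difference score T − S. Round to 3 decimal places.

Var(T−S) = 1 + 1 − 2·0.08 = 2 − 0.16 = 1.84.
Because errors are independent across components, Cov(Tᵢ,Tⱼ) = Cov(Xᵢ,Xⱼ); the off-diagonal part of the true-score variance is the same as above.
True-score variance = [0.64 + 0.67] − 0.16 = 1.31 − 0.16 = 1.15.
Reliability = 1.15 / 1.84 = 0.625.

0.625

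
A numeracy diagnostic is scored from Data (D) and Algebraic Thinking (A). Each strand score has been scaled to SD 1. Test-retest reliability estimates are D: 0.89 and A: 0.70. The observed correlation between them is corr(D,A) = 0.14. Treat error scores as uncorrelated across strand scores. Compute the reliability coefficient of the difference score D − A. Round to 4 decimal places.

0.7616

Var(D−A) = 1 + 1 − 2·0.14 = 2 − 0.28 = 1.72.
With uncorrelated errors the cross-covariances are all true-score covariance, so they carry over unchanged; only the diagonal terms shrink to ρᵢσᵢ².
True-score variance = [0.89 + 0.70] − 0.28 = 1.59 − 0.28 = 1.31.
Reliability = 1.31 / 1.72 = 0.7616.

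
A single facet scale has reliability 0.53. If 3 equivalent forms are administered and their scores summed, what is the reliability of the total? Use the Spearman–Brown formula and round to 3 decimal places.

0.772

ρ_k = kρ / (1 + (k−1)ρ) = 3·0.53 / (1 + 2·0.53) = 1.590 / 2.060 = 0.772.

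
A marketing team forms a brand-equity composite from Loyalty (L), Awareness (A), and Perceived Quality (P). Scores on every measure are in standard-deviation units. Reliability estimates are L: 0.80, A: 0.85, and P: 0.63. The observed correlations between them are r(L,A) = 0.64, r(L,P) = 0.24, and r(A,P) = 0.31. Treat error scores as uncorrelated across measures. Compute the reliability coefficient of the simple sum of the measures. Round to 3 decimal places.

0.866

Var(L+A+P) = 3 + 2·[0.64 + 0.24 + 0.31] = 3 + 2.38 = 5.38.
With uncorrelated errors the cross-covariances are all true-score covariance, so they carry over unchanged; only the diagonal terms shrink to ρᵢσᵢ².
True-score variance = [0.80 + 0.85 + 0.63] + 2.38 = 2.28 + 2.38 = 4.66.
Reliability = 4.66 / 5.38 = 0.866.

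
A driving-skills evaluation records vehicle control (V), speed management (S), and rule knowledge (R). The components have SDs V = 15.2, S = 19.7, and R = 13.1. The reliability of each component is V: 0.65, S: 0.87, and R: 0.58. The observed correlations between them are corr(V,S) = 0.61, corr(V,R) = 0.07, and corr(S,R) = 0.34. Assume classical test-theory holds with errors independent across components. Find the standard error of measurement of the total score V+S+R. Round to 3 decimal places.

14.262

Var(total) = 790.74 + 568.681 = 1359.42.
True-score variance = 587.348 + 568.681 = 1156.03, so reliability = 0.8504.
Error variance = 1359.42 − 1156.03 = 203.392; SEM = √203.392 = 14.262.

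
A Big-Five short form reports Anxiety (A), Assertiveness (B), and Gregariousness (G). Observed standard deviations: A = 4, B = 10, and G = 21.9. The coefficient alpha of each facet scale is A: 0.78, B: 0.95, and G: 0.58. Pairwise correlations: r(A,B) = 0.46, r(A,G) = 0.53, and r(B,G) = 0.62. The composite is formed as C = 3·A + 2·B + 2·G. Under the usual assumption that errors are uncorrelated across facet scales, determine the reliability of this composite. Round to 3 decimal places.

Var(C) = 3²·4² + 2²·10² + 2²·21.9² + 2·[6·4·10·0.46 + 6·4·21.9·0.53 + 4·10·21.9·0.62] = 2462.44 + 1864.18 = 4326.62.
With uncorrelated errors the cross-covariances are all true-score covariance, so they carry over unchanged; only the diagonal terms shrink to ρᵢσᵢ².
True-score variance = [3²·4²·0.78 + 2²·10²·0.95 + 2²·21.9²·0.58] + 1864.18 = 1605.02 + 1864.18 = 3469.19.
Reliability = 3469.19 / 4326.62 = 0.802.

0.802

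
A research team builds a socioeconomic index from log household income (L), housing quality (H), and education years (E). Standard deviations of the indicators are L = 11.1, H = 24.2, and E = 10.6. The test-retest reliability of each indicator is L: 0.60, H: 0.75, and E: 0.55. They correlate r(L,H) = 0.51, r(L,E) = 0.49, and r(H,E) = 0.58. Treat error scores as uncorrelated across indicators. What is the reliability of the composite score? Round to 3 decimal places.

0.837

Var(L+H+E) = 11.1² + 24.2² + 10.6² + 2·[11.1·24.2·0.51 + 11.1·10.6·0.49 + 24.2·10.6·0.58] = 821.21 + 686.862 = 1508.07.
With uncorrelated errors the cross-covariances are all true-score covariance, so they carry over unchanged; only the diagonal terms shrink to ρᵢσᵢ².
True-score variance = [11.1²·0.60 + 24.2²·0.75 + 10.6²·0.55] + 686.862 = 574.954 + 686.862 = 1261.82.
Reliability = 1261.82 / 1508.07 = 0.837.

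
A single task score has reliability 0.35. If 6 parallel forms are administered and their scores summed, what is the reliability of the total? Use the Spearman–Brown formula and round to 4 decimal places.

ρ_k = kρ / (1 + (k−1)ρ) = 6·0.35 / (1 + 5·0.35) = 2.100 / 2.750 = 0.7636.

0.7636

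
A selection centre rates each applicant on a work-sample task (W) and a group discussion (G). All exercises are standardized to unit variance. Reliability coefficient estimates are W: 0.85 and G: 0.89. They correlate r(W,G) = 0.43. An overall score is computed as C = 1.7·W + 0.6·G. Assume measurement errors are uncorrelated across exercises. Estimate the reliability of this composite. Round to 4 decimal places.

0.8854

Var(C) = 1.7² + 0.6² + 2·[1.02·0.43] = 3.25 + 0.8772 = 4.1272.
Under uncorrelated errors the observed covariances equal the true-score covariances, so only the own-variance terms attenuate.
True-score variance = [1.7²·0.85 + 0.6²·0.89] + 0.8772 = 2.7769 + 0.8772 = 3.6541.
Reliability = 3.6541 / 4.1272 = 0.8854.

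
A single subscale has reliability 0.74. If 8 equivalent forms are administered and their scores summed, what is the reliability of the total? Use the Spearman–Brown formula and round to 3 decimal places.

ρ_k = kρ / (1 + (k−1)ρ) = 8·0.74 / (1 + 7·0.74) = 5.920 / 6.180 = 0.958.

0.958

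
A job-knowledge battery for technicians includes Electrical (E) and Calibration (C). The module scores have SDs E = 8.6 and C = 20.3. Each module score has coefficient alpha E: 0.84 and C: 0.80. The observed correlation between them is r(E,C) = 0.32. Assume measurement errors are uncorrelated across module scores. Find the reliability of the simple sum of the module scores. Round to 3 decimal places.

Var(E+C) = 8.6² + 20.3² + 2·[8.6·20.3·0.32] = 486.05 + 111.731 = 597.781.
Because errors are independent across components, Cov(Tᵢ,Tⱼ) = Cov(Xᵢ,Xⱼ); the off-diagonal part of the true-score variance is the same as above.
True-score variance = [8.6²·0.84 + 20.3²·0.80] + 111.731 = 391.798 + 111.731 = 503.53.
Reliability = 503.53 / 597.781 = 0.842.

0.842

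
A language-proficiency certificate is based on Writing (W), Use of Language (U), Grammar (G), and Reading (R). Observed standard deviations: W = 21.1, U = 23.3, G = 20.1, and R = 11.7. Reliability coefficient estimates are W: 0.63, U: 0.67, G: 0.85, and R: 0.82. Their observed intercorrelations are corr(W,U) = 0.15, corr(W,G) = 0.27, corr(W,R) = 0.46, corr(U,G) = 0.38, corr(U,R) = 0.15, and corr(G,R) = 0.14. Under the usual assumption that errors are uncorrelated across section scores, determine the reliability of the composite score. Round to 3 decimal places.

0.837

Var(W+U+G+R) = 21.1² + 23.3² + 20.1² + 11.7² + 2·[21.1·23.3·0.15 + 21.1·20.1·0.27 + 21.1·11.7·0.46 + 23.3·20.1·0.38 + 23.3·11.7·0.15 + 20.1·11.7·0.14] = 1529 + 1107.19 = 2636.19.
Because errors are independent across components, Cov(Tᵢ,Tⱼ) = Cov(Xᵢ,Xⱼ); the off-diagonal part of the true-score variance is the same as above.
True-score variance = [21.1²·0.63 + 23.3²·0.67 + 20.1²·0.85 + 11.7²·0.82] + 1107.19 = 1099.88 + 1107.19 = 2207.07.
Reliability = 2207.07 / 2636.19 = 0.837.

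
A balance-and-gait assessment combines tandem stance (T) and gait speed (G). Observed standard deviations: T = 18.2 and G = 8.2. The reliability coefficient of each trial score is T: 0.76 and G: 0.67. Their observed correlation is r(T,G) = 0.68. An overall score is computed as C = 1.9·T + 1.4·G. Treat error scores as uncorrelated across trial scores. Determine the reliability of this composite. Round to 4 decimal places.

Var(C) = 1.9²·18.2² + 1.4²·8.2² + 2·[2.66·18.2·8.2·0.68] = 1327.57 + 539.891 = 1867.46.
Because errors are independent across components, Cov(Tᵢ,Tⱼ) = Cov(Xᵢ,Xⱼ); the off-diagonal part of the true-score variance is the same as above.
True-score variance = [1.9²·18.2²·0.76 + 1.4²·8.2²·0.67] + 539.891 = 997.09 + 539.891 = 1536.98.
Reliability = 1536.98 / 1867.46 = 0.8230.

0.8230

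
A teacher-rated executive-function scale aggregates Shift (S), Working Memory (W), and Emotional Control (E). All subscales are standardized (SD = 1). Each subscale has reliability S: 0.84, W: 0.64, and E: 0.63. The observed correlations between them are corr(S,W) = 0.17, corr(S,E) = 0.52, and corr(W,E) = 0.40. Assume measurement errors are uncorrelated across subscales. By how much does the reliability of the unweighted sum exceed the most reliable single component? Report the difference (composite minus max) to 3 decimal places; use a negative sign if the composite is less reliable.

-0.012

Var(sum) = 3 + 2.18 = 5.18; true-score variance = 2.11 + 2.18 = 4.29; composite reliability = 0.8282.
Max component reliability = 0.8400.
Difference = 0.8282 − 0.8400 = -0.012.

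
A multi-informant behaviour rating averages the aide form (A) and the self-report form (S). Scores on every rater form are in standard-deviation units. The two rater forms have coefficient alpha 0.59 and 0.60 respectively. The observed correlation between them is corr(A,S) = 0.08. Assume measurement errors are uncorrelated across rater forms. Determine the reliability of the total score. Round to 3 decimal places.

Var(A+S) = 2 + 2·[0.08] = 2 + 0.16 = 2.16.
With uncorrelated errors the cross-covariances are all true-score covariance, so they carry over unchanged; only the diagonal terms shrink to ρᵢσᵢ².
True-score variance = [0.59 + 0.60] + 0.16 = 1.19 + 0.16 = 1.35.
Reliability = 1.35 / 2.16 = 0.625.

0.625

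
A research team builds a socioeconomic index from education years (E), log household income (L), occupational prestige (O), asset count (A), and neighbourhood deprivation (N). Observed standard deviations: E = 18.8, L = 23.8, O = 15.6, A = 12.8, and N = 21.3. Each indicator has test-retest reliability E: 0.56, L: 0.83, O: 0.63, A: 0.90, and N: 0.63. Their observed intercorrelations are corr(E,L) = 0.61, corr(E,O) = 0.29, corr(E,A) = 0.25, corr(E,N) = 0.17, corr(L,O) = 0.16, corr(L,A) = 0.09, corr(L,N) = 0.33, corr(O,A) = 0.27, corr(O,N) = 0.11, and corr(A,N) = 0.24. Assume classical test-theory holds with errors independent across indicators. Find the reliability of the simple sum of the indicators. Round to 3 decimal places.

0.853

Var(E+L+O+A+N) = 18.8² + 23.8² + 15.6² + 12.8² + 21.3² + 2·[18.8·23.8·0.61 + 18.8·15.6·0.29 + 18.8·12.8·0.25 + 18.8·21.3·0.17 + 23.8·15.6·0.16 + 23.8·12.8·0.09 + 23.8·21.3·0.33 + 15.6·12.8·0.27 + 15.6·21.3·0.11 + 12.8·21.3·0.24] = 1780.77 + 1792.47 = 3573.24.
With uncorrelated errors the cross-covariances are all true-score covariance, so they carry over unchanged; only the diagonal terms shrink to ρᵢσᵢ².
True-score variance = [18.8²·0.56 + 23.8²·0.83 + 15.6²·0.63 + 12.8²·0.90 + 21.3²·0.63] + 1792.47 = 1254.67 + 1792.47 = 3047.14.
Reliability = 3047.14 / 3573.24 = 0.853.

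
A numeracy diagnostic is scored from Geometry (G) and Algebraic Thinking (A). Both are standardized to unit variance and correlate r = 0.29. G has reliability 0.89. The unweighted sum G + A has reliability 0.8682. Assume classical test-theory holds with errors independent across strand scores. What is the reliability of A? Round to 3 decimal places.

Var(G+A) = 2 + 2·0.29 = 2.580.
True-score variance = ρ_G + ρ_A + 2·0.29, so 0.8682 = (0.89 + ρ_A + 0.58) / 2.580.
ρ_A = 0.8682·2.580 − 0.89 − 0.58 = 0.770.

0.770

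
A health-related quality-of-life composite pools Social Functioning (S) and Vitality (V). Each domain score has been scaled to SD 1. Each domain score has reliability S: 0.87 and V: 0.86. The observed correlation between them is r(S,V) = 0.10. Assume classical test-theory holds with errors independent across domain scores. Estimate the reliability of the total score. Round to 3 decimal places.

Var(S+V) = 2 + 2·[0.10] = 2 + 0.2 = 2.2.
With uncorrelated errors the cross-covariances are all true-score covariance, so they carry over unchanged; only the diagonal terms shrink to ρᵢσᵢ².
True-score variance = [0.87 + 0.86] + 0.2 = 1.73 + 0.2 = 1.93.
Reliability = 1.93 / 2.2 = 0.877.

0.877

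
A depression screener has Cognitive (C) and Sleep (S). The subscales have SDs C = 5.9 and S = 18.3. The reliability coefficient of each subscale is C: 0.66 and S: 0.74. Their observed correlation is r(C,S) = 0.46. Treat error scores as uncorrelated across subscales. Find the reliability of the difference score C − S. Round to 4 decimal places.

Var(C−S) = 5.9² + 18.3² − 2·5.9·18.3·0.46 = 369.7 − 99.3324 = 270.368.
Because errors are independent across components, Cov(Tᵢ,Tⱼ) = Cov(Xᵢ,Xⱼ); the off-diagonal part of the true-score variance is the same as above.
True-score variance = [5.9²·0.66 + 18.3²·0.74] − 99.3324 = 270.793 − 99.3324 = 171.461.
Reliability = 171.461 / 270.368 = 0.6342.

0.6342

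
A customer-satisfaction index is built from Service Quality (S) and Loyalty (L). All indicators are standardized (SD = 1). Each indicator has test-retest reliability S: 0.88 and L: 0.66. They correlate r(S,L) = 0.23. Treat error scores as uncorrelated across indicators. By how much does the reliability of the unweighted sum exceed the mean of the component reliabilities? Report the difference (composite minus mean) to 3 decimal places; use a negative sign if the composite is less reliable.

Var(sum) = 2 + 0.46 = 2.46; true-score variance = 1.54 + 0.46 = 2; composite reliability = 0.8130.
Mean component reliability = 0.7700.
Difference = 0.8130 − 0.7700 = 0.043.

0.043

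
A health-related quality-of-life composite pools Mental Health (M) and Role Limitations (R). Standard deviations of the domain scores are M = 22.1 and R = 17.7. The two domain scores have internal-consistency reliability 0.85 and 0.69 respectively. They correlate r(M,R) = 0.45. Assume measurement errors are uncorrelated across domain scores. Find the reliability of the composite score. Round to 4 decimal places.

Var(M+R) = 22.1² + 17.7² + 2·[22.1·17.7·0.45] = 801.7 + 352.053 = 1153.75.
With uncorrelated errors the cross-covariances are all true-score covariance, so they carry over unchanged; only the diagonal terms shrink to ρᵢσᵢ².
True-score variance = [22.1²·0.85 + 17.7²·0.69] + 352.053 = 631.319 + 352.053 = 983.372.
Reliability = 983.372 / 1153.75 = 0.8523.

0.8523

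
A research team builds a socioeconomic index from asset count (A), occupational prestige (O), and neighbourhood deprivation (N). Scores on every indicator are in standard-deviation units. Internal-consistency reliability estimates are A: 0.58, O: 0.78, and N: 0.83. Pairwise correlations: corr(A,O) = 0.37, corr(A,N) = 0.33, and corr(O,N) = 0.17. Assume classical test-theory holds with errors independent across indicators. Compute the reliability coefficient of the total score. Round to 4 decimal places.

0.8291

Var(A+O+N) = 3 + 2·[0.37 + 0.33 + 0.17] = 3 + 1.74 = 4.74.
With uncorrelated errors the cross-covariances are all true-score covariance, so they carry over unchanged; only the diagonal terms shrink to ρᵢσᵢ².
True-score variance = [0.58 + 0.78 + 0.83] + 1.74 = 2.19 + 1.74 = 3.93.
Reliability = 3.93 / 4.74 = 0.8291.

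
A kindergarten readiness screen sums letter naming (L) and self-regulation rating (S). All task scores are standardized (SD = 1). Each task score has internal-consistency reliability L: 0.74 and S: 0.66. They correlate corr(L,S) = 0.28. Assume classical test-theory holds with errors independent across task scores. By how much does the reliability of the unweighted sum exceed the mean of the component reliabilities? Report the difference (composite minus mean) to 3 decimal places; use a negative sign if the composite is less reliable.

0.066

Var(sum) = 2 + 0.56 = 2.56; true-score variance = 1.4 + 0.56 = 1.96; composite reliability = 0.7656.
Mean component reliability = 0.7000.
Difference = 0.7656 − 0.7000 = 0.066.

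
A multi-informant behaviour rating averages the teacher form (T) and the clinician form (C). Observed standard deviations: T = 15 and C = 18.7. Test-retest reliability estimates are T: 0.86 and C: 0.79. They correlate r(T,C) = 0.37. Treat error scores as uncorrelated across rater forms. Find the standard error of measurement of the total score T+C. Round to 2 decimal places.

10.24

Var(total) = 574.69 + 207.57 = 782.26.
True-score variance = 469.755 + 207.57 = 677.325, so reliability = 0.8659.
Error variance = 782.26 − 677.325 = 104.935; SEM = √104.935 = 10.24.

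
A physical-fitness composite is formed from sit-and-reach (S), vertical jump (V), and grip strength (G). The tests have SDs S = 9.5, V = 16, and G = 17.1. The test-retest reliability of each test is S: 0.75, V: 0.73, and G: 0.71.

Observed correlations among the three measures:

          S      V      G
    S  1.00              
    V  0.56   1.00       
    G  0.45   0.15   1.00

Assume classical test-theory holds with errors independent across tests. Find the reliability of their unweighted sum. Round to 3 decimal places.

Var(S+V+G) = 9.5² + 16² + 17.1² + 2·[9.5·16·0.56 + 9.5·17.1·0.45 + 16·17.1·0.15] = 638.66 + 398.525 = 1037.19.
Because errors are independent across components, Cov(Tᵢ,Tⱼ) = Cov(Xᵢ,Xⱼ); the off-diagonal part of the true-score variance is the same as above.
True-score variance = [9.5²·0.75 + 16²·0.73 + 17.1²·0.71] + 398.525 = 462.179 + 398.525 = 860.704.
Reliability = 860.704 / 1037.19 = 0.830.

0.830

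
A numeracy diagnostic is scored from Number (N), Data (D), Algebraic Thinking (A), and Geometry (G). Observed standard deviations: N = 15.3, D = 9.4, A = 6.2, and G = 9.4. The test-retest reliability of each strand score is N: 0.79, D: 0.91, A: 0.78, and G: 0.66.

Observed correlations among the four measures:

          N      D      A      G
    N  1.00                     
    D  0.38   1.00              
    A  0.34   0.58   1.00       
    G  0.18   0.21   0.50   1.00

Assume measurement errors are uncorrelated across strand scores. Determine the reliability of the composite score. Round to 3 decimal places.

0.886

Var(N+D+A+G) = 15.3² + 9.4² + 6.2² + 9.4² + 2·[15.3·9.4·0.38 + 15.3·6.2·0.34 + 15.3·9.4·0.18 + 9.4·6.2·0.58 + 9.4·9.4·0.21 + 6.2·9.4·0.50] = 449.25 + 388.579 = 837.829.
With uncorrelated errors the cross-covariances are all true-score covariance, so they carry over unchanged; only the diagonal terms shrink to ρᵢσᵢ².
True-score variance = [15.3²·0.79 + 9.4²·0.91 + 6.2²·0.78 + 9.4²·0.66] + 388.579 = 353.64 + 388.579 = 742.219.
Reliability = 742.219 / 837.829 = 0.886.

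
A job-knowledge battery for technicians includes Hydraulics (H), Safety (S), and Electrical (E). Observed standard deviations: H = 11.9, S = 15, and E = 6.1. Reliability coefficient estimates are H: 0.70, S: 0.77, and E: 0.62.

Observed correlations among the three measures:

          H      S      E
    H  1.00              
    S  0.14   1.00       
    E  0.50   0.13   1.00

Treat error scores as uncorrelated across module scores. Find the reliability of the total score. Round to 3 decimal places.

Var(H+S+E) = 11.9² + 15² + 6.1² + 2·[11.9·15·0.14 + 11.9·6.1·0.50 + 15·6.1·0.13] = 403.82 + 146.36 = 550.18.
With uncorrelated errors the cross-covariances are all true-score covariance, so they carry over unchanged; only the diagonal terms shrink to ρᵢσᵢ².
True-score variance = [11.9²·0.70 + 15²·0.77 + 6.1²·0.62] + 146.36 = 295.447 + 146.36 = 441.807.
Reliability = 441.807 / 550.18 = 0.803.

0.803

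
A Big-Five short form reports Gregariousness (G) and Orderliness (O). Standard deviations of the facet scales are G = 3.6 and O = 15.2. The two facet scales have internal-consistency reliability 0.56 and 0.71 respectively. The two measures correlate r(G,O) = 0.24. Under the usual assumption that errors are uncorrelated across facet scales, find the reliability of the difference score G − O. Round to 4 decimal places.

Var(G−O) = 3.6² + 15.2² − 2·3.6·15.2·0.24 = 244 − 26.2656 = 217.734.
Under uncorrelated errors the observed covariances equal the true-score covariances, so only the own-variance terms attenuate.
True-score variance = [3.6²·0.56 + 15.2²·0.71] − 26.2656 = 171.296 − 26.2656 = 145.03.
Reliability = 145.03 / 217.734 = 0.6661.

0.6661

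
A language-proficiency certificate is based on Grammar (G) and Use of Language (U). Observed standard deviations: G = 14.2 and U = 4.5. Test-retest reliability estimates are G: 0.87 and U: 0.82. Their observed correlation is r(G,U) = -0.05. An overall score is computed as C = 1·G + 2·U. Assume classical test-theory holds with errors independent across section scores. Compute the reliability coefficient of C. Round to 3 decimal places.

Var(C) = 14.2² + 2²·4.5² + 2·[2·14.2·4.5·(-0.05)] = 282.64 − 12.78 = 269.86.
Because errors are independent across components, Cov(Tᵢ,Tⱼ) = Cov(Xᵢ,Xⱼ); the off-diagonal part of the true-score variance is the same as above.
True-score variance = [14.2²·0.87 + 2²·4.5²·0.82] − 12.78 = 241.847 − 12.78 = 229.067.
Reliability = 229.067 / 269.86 = 0.849.

0.849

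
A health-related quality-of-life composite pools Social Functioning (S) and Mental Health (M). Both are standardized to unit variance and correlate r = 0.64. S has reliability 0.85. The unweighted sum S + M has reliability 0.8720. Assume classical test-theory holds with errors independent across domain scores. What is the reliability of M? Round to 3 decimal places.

0.730

Var(S+M) = 2 + 2·0.64 = 3.280.
True-score variance = ρ_S + ρ_M + 2·0.64, so 0.8720 = (0.85 + ρ_M + 1.28) / 3.280.
ρ_M = 0.8720·3.280 − 0.85 − 1.28 = 0.730.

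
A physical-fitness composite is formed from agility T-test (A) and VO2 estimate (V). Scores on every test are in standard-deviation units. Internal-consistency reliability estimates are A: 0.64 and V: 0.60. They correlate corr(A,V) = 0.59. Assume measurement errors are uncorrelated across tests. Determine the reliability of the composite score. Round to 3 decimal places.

0.761

Var(A+V) = 2 + 2·[0.59] = 2 + 1.18 = 3.18.
Because errors are independent across components, Cov(Tᵢ,Tⱼ) = Cov(Xᵢ,Xⱼ); the off-diagonal part of the true-score variance is the same as above.
True-score variance = [0.64 + 0.60] + 1.18 = 1.24 + 1.18 = 2.42.
Reliability = 2.42 / 3.18 = 0.761.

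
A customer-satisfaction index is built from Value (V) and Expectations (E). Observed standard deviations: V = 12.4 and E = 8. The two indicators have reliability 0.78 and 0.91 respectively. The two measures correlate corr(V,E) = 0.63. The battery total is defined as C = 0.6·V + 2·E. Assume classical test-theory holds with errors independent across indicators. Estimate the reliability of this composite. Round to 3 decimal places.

Var(C) = 0.6²·12.4² + 2²·8² + 2·[1.2·12.4·8·0.63] = 311.354 + 149.99 = 461.344.
Because errors are independent across components, Cov(Tᵢ,Tⱼ) = Cov(Xᵢ,Xⱼ); the off-diagonal part of the true-score variance is the same as above.
True-score variance = [0.6²·12.4²·0.78 + 2²·8²·0.91] + 149.99 = 276.136 + 149.99 = 426.126.
Reliability = 426.126 / 461.344 = 0.924.

0.924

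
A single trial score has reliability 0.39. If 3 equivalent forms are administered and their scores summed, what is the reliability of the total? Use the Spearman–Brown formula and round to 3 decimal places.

0.657

ρ_k = kρ / (1 + (k−1)ρ) = 3·0.39 / (1 + 2·0.39) = 1.170 / 1.780 = 0.657.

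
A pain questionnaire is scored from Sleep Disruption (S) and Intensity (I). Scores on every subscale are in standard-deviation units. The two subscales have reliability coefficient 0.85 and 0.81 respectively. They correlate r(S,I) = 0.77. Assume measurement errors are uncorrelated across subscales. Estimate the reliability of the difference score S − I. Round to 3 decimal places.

Var(S−I) = 1 + 1 − 2·0.77 = 2 − 1.54 = 0.46.
Under uncorrelated errors the observed covariances equal the true-score covariances, so only the own-variance terms attenuate.
True-score variance = [0.85 + 0.81] − 1.54 = 1.66 − 1.54 = 0.12.
Reliability = 0.12 / 0.46 = 0.261.

0.261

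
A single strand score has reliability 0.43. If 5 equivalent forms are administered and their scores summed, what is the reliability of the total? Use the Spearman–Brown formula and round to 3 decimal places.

0.790

ρ_k = kρ / (1 + (k−1)ρ) = 5·0.43 / (1 + 4·0.43) = 2.150 / 2.720 = 0.790.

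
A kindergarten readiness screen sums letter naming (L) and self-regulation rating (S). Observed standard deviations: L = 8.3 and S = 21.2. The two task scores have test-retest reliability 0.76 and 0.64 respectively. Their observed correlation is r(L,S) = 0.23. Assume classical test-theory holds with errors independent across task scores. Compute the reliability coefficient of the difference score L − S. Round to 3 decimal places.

0.592

Var(L−S) = 8.3² + 21.2² − 2·8.3·21.2·0.23 = 518.33 − 80.9416 = 437.388.
Under uncorrelated errors the observed covariances equal the true-score covariances, so only the own-variance terms attenuate.
True-score variance = [8.3²·0.76 + 21.2²·0.64] − 80.9416 = 339.998 − 80.9416 = 259.056.
Reliability = 259.056 / 437.388 = 0.592.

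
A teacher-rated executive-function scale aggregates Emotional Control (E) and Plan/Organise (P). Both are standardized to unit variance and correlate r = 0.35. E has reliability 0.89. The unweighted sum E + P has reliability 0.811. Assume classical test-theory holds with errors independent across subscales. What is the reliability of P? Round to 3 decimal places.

0.600

Var(E+P) = 2 + 2·0.35 = 2.700.
True-score variance = ρ_E + ρ_P + 2·0.35, so 0.811 = (0.89 + ρ_P + 0.70) / 2.700.
ρ_P = 0.811·2.700 − 0.89 − 0.70 = 0.600.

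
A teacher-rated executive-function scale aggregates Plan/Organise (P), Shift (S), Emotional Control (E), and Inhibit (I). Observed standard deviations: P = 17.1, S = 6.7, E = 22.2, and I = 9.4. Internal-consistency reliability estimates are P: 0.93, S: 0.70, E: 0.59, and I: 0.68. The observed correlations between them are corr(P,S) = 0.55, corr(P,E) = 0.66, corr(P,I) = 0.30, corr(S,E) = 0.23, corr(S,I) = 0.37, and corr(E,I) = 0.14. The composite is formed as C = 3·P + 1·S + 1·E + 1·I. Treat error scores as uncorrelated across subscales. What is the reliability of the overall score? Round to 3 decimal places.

0.924

Var(C) = 3²·17.1² + 6.7² + 22.2² + 9.4² + 2·[3·17.1·6.7·0.55 + 3·17.1·22.2·0.66 + 3·17.1·9.4·0.30 + 6.7·22.2·0.23 + 6.7·9.4·0.37 + 22.2·9.4·0.14] = 3257.78 + 2344.16 = 5601.94.
Under uncorrelated errors the observed covariances equal the true-score covariances, so only the own-variance terms attenuate.
True-score variance = [3²·17.1²·0.93 + 6.7²·0.70 + 22.2²·0.59 + 9.4²·0.68] + 2344.16 = 2829.76 + 2344.16 = 5173.92.
Reliability = 5173.92 / 5601.94 = 0.924.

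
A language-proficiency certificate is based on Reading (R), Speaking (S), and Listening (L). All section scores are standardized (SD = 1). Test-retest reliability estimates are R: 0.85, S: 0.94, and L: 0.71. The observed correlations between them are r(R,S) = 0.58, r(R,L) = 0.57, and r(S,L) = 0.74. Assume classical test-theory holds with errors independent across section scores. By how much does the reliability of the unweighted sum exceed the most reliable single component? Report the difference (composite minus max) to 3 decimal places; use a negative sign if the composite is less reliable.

Var(sum) = 3 + 3.78 = 6.78; true-score variance = 2.5 + 3.78 = 6.28; composite reliability = 0.9263.
Max component reliability = 0.9400.
Difference = 0.9263 − 0.9400 = -0.014.

-0.014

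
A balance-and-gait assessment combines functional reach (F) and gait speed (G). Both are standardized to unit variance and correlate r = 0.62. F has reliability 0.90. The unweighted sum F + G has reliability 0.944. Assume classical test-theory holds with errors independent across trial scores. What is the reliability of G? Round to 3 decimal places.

0.919

Var(F+G) = 2 + 2·0.62 = 3.240.
True-score variance = ρ_F + ρ_G + 2·0.62, so 0.944 = (0.90 + ρ_G + 1.24) / 3.240.
ρ_G = 0.944·3.240 − 0.90 − 1.24 = 0.919.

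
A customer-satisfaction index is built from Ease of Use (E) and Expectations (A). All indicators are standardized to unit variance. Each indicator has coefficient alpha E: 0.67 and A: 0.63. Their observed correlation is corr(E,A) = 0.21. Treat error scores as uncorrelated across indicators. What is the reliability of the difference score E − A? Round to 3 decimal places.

0.557

Var(E−A) = 1 + 1 − 2·0.21 = 2 − 0.42 = 1.58.
Because errors are independent across components, Cov(Tᵢ,Tⱼ) = Cov(Xᵢ,Xⱼ); the off-diagonal part of the true-score variance is the same as above.
True-score variance = [0.67 + 0.63] − 0.42 = 1.3 − 0.42 = 0.88.
Reliability = 0.88 / 1.58 = 0.557.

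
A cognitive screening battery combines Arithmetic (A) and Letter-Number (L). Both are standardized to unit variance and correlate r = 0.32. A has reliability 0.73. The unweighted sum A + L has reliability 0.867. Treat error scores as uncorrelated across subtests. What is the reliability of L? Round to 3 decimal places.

0.919

Var(A+L) = 2 + 2·0.32 = 2.640.
True-score variance = ρ_A + ρ_L + 2·0.32, so 0.867 = (0.73 + ρ_L + 0.64) / 2.640.
ρ_L = 0.867·2.640 − 0.73 − 0.64 = 0.919.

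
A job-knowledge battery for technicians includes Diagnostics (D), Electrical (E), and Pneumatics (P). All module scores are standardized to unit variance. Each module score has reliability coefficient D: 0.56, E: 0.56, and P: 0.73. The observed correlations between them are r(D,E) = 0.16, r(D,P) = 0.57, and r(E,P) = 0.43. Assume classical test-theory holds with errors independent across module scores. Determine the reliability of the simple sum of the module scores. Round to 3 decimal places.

Var(D+E+P) = 3 + 2·[0.16 + 0.57 + 0.43] = 3 + 2.32 = 5.32.
Under uncorrelated errors the observed covariances equal the true-score covariances, so only the own-variance terms attenuate.
True-score variance = [0.56 + 0.56 + 0.73] + 2.32 = 1.85 + 2.32 = 4.17.
Reliability = 4.17 / 5.32 = 0.784.

0.784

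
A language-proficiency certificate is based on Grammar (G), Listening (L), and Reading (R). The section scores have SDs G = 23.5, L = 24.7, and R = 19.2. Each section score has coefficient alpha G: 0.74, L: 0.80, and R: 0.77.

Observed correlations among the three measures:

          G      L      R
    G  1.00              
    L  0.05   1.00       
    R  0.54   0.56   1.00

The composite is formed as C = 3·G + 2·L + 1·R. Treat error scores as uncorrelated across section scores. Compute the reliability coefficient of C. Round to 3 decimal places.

0.825

Var(C) = 3²·23.5² + 2²·24.7² + 19.2² + 2·[6·23.5·24.7·0.05 + 3·23.5·19.2·0.54 + 2·24.7·19.2·0.56] = 7779.25 + 2872.46 = 10651.7.
Under uncorrelated errors the observed covariances equal the true-score covariances, so only the own-variance terms attenuate.
True-score variance = [3²·23.5²·0.74 + 2²·24.7²·0.80 + 19.2²·0.77] + 2872.46 = 5914.13 + 2872.46 = 8786.58.
Reliability = 8786.58 / 10651.7 = 0.825.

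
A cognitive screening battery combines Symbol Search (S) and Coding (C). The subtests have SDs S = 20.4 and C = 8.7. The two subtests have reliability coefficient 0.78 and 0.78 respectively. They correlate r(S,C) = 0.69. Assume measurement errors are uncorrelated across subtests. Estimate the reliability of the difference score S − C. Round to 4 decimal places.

0.5618

Var(S−C) = 20.4² + 8.7² − 2·20.4·8.7·0.69 = 491.85 − 244.922 = 246.928.
Because errors are independent across components, Cov(Tᵢ,Tⱼ) = Cov(Xᵢ,Xⱼ); the off-diagonal part of the true-score variance is the same as above.
True-score variance = [20.4²·0.78 + 8.7²·0.78] − 244.922 = 383.643 − 244.922 = 138.721.
Reliability = 138.721 / 246.928 = 0.5618.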